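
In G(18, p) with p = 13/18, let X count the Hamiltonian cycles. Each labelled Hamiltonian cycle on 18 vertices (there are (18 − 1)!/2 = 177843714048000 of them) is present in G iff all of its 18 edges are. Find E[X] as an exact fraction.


K_18 has (18 − 1)!/2 = 177843714048000 labelled Hamiltonian cycles.
For each such Hamiltonian cycle H, let X_H = 1 if all 18 edges of H are present in G. Then P[X_H = 1] = p^{18} = (13/18)^{18} = 112455406951957393129/39346408075296537575424.
By linearity: E[X] = Σ_H E[X_H] = 177843714048000 · p^{18} = 177843714048000 · 112455406951957393129/39346408075296537575424 = 1674446952588776589016668875/3294258113514384.
Numerically: E[X] ≈ 5.0829e+11.

E[X] = 177843714048000 · (13/18)^{18} = 1674446952588776589016668875/3294258113514384 ≈ 5.0829e+11.


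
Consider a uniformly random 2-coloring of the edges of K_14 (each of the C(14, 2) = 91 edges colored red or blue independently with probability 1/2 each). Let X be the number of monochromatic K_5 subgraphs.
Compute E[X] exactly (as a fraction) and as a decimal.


Let X = Σ_S X_S over the C(14, 5) = 2002 subsets S of size 5, where X_S = 1 if the K_5 on S is monochromatic.
For a fixed S, the K_5 on S has C(5, 2) = 10 edges. P[all 10 edges red] = (1/2)^10, and likewise for blue, so P[monochromatic] = 2·(1/2)^10 = 2^{1 − 10} = 1/512.
By linearity of expectation: E[X] = C(14, 5) · 2^{1 − 10} = 2002 · 1/512 = 1001/256.
Numerically: E[X] ≈ 3.9102.

E[X] = C(14,5)·2^(1−C(5,2)) = 1001/256 ≈ 3.9102.


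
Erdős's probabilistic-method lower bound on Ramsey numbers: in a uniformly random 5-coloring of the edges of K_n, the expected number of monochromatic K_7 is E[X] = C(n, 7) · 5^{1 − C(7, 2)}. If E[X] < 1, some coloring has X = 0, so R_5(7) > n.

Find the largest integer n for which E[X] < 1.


We need C(n, 7) · 5^{1 − 21} < 1, i.e. C(n, 7) < 5^{21 − 1} = 95367431640625.
Check values of n near the boundary:
  n = 332: C(332, 7) = 82772214646616; 82772214646616 < 95367431640625? YES
  n = 333: C(333, 7) = 84549532139028; 84549532139028 < 95367431640625? YES
  n = 334: C(334, 7) = 86359460961576; 86359460961576 < 95367431640625? YES
  n = 335: C(335, 7) = 88202498238195; 88202498238195 < 95367431640625? YES
  n = 336: C(336, 7) = 90079147136880; 90079147136880 < 95367431640625? YES
  n = 337: C(337, 7) = 91989916924632; 91989916924632 < 95367431640625? YES
  n = 338: C(338, 7) = 93935323022736; 93935323022736 < 95367431640625? YES
  n = 339: C(339, 7) = 95915887062372; 95915887062372 < 95367431640625? NO
The largest n with C(n, 7) < 95367431640625 is n = 338 (where E[X] = 93935323022736/95367431640625 ≈ 0.984983). Hence R_5(7) > 338, i.e. R_5(7) ≥ 339.

Largest n = 338; hence R_5(7) > 338.


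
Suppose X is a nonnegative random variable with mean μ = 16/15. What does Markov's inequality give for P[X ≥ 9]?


μ = E[X] = 16/15, a = 9.
Markov: P[X ≥ 9] ≤ μ/a = (16/15)/9 = 16/135.
Numerically: ≈ 0.118519.
(Since a = 9 > μ = 1.066667, the bound 16/135 is < 1 and informative.)

P[X ≥ 9] ≤ 16/135 ≈ 0.118519.


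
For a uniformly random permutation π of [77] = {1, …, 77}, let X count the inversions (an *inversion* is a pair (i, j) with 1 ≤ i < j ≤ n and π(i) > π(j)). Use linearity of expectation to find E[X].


Write X = Σ X_I over the C(77, 2) = 2926 pairs i < j, with X_I the indicator of one inversion.
There are 2926 indicators.
For each fixed pair i < j, the values π(i) and π(j) are two distinct elements of {1, …, 77} in uniformly random order; by symmetry P[π(i) > π(j)] = 1/2.
By linearity: E[X] = 2926 · (1/2) = C(77, 2) · (1/2) = 2926/2 = 1463 ≈ 1463.000.

E[X] = 1463 = 1463.000.


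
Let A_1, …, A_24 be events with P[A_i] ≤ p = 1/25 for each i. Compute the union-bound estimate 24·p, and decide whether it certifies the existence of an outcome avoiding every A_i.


Union bound: P[∪_{i=1}^{24} A_i] ≤ Σ_i P[A_i] ≤ 24·p = 24·(1/25) = 24/25.
Numerically: 24/25 ≈ 0.960.
Is 24/25 < 1? YES.
Since P[∪ A_i] ≤ 24/25 < 1, the complement has P[∩ A_i^c] ≥ 1 − 24/25 = 1/25 > 0, so some outcome avoids every A_i.

24·p = 24/25 ≈ 0.960; existence CERTIFIED by the union bound.


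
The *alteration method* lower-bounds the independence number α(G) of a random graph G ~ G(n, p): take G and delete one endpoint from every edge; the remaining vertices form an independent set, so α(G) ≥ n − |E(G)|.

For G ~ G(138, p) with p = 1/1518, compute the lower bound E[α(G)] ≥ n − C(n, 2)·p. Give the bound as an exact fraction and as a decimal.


E[|E(G)|] = C(138, 2)·p = 9453 · (1/1518) = 137/22.
E[α(G)] ≥ n − E[|E(G)|] = 138 − 137/22 = 2899/22.
Numerically: ≈ 131.77273.
(This is only a lower bound; the true E[α(G)] may be larger.)

E[α(G)] ≥ 2899/22 ≈ 131.77273.


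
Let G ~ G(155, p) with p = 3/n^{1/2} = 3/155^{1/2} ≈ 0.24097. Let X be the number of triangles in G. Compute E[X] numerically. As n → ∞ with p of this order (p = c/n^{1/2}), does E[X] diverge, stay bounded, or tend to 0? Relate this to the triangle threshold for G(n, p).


Number of potential triangles: C(155, 3) = 608685.
Each occurs with probability p³ ≈ (0.24097)³ ≈ 1.3991563e-02.
By linearity: E[X] = C(155, 3)·p³ ≈ 608685 · 1.3991563e-02 ≈ 8516.45422.
Since α = 1/2 < 1, p = c/n^{1/2} ≫ 1/n is above the triangle threshold p ~ 1/n. Asymptotically E[X] ~ (c³/6)·n^{3(1−α)} = (3³/6)·n^{1.5} → ∞; triangles are abundant w.h.p.

E[X] ≈ 8516.45422; in regime p = Θ(1/n^{1/2}) E[X] diverges (above the triangle threshold p ~ 1/n).


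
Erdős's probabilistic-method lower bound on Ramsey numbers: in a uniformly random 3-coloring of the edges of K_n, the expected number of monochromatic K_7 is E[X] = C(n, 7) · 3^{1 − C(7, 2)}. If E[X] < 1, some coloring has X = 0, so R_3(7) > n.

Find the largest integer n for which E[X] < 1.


We need C(n, 7) · 3^{1 − 21} < 1, i.e. C(n, 7) < 3^{21 − 1} = 3486784401.
Check values of n near the boundary:
  n = 75: C(75, 7) = 1984829850; 1984829850 < 3486784401? YES
  n = 76: C(76, 7) = 2186189400; 2186189400 < 3486784401? YES
  n = 77: C(77, 7) = 2404808340; 2404808340 < 3486784401? YES
  n = 78: C(78, 7) = 2641902120; 2641902120 < 3486784401? YES
  n = 79: C(79, 7) = 2898753715; 2898753715 < 3486784401? YES
  n = 80: C(80, 7) = 3176716400; 3176716400 < 3486784401? YES
  n = 81: C(81, 7) = 3477216600; 3477216600 < 3486784401? YES
  n = 82: C(82, 7) = 3801756816; 3801756816 < 3486784401? NO
  n = 83: C(83, 7) = 4151918628; 4151918628 < 3486784401? NO
  n = 84: C(84, 7) = 4529365776; 4529365776 < 3486784401? NO
The largest n with C(n, 7) < 3486784401 is n = 81 (where E[X] = 42928600/43046721 ≈ 0.997256). Hence R_3(7) > 81, i.e. R_3(7) ≥ 82.

Largest n = 81; hence R_3(7) > 81.


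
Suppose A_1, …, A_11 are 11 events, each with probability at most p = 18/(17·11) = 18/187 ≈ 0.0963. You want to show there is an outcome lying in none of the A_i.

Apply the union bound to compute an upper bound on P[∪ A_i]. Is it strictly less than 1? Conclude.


Union bound: P[∪_{i=1}^{11} A_i] ≤ Σ_i P[A_i] ≤ 11·p = 11·(18/187) = 18/17.
Numerically: 18/17 ≈ 1.0588.
Is 18/17 < 1? NO.
Since the bound 18/17 is ≥ 1, the union bound is uninformative here; it does NOT by itself certify existence.

11·p = 18/17 ≈ 1.0588; existence NOT certified by the union bound.


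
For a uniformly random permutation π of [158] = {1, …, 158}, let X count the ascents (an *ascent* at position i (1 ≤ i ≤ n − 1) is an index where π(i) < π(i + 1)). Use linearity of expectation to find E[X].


Write X = Σ X_I over i = 1, …, 157, with X_I the indicator of one ascent.
There are 157 indicators.
For each fixed i, the pair (π(i), π(i+1)) is a uniformly random ordered pair of distinct values from {1, …, 158}; by symmetry P[π(i) < π(i+1)] = 1/2.
By linearity: E[X] = 157 · (1/2) = (158 − 1) · (1/2) = 157/2 ≈ 78.500.

E[X] = 157/2 = 78.500.


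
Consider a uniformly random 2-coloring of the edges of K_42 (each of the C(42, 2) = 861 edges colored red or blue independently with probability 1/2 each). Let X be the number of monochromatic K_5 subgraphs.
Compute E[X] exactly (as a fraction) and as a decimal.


Let X = Σ_S X_S over the C(42, 5) = 850668 subsets S of size 5, where X_S = 1 if the K_5 on S is monochromatic.
For a fixed S, the K_5 on S has C(5, 2) = 10 edges. P[all 10 edges red] = (1/2)^10, and likewise for blue, so P[monochromatic] = 2·(1/2)^10 = 2^{1 − 10} = 1/512.
By linearity of expectation: E[X] = C(42, 5) · 2^{1 − 10} = 850668 · 1/512 = 212667/128.
Numerically: E[X] ≈ 1661.461.

E[X] = C(42,5)·2^(1−C(5,2)) = 212667/128 ≈ 1661.461.


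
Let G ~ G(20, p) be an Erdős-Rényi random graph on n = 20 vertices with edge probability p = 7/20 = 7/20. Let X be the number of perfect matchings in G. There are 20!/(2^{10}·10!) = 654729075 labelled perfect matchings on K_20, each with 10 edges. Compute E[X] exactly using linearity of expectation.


K_20 has 20!/(2^{10}·10!) = 654729075 labelled perfect matchings.
For each such perfect matching H, let X_H = 1 if all 10 edges of H are present in G. Then P[X_H = 1] = p^{10} = (7/20)^{10} = 282475249/10240000000000.
Summing the indicators: E[X] = Σ_H E[X_H] = 654729075 · p^{10} = 654729075 · 282475249/10240000000000 = 7397790339526587/409600000000.
Numerically: E[X] ≈ 1.806e+04.

E[X] = 654729075 · (7/20)^{10} = 7397790339526587/409600000000 ≈ 1.806e+04.


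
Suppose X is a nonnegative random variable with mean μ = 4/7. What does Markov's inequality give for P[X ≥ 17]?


μ = E[X] = 4/7, a = 17.
Markov: P[X ≥ 17] ≤ μ/a = (4/7)/17 = 4/119.
Numerically: ≈ 0.033613.
(Since a = 17 > μ = 0.571429, the bound 4/119 is < 1 and informative.)

P[X ≥ 17] ≤ 4/119 ≈ 0.033613.


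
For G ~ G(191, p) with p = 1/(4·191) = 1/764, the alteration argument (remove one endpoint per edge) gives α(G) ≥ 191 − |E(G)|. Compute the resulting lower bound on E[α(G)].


E[|E(G)|] = C(191, 2)·p = 18145 · (1/764) = 95/4.
E[α(G)] ≥ n − E[|E(G)|] = 191 − 95/4 = 669/4.
Numerically: ≈ 167.25000.
(This is only a lower bound; the true E[α(G)] may be larger.)

E[α(G)] ≥ 669/4 ≈ 167.25000.


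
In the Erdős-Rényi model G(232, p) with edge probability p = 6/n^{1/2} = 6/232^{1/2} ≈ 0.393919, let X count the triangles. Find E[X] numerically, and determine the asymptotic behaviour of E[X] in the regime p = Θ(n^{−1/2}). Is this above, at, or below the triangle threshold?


Number of potential triangles: C(232, 3) = 2054360.
Each occurs with probability p³ ≈ (0.393919)³ ≈ 6.11254084e-02.
By linearity: E[X] = C(232, 3)·p³ ≈ 2054360 · 6.11254084e-02 ≈ 125573.594001.
Since α = 1/2 < 1, p = c/n^{1/2} ≫ 1/n is above the triangle threshold p ~ 1/n. Asymptotically E[X] ~ (c³/6)·n^{3(1−α)} = (6³/6)·n^{1.5} → ∞; triangles are abundant w.h.p.

E[X] ≈ 125573.594001; in regime p = Θ(1/n^{1/2}) E[X] diverges (above the triangle threshold p ~ 1/n).


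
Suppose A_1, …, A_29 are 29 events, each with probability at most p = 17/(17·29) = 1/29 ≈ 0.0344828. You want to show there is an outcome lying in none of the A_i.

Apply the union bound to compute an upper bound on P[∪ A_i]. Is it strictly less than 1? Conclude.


Union bound: P[∪_{i=1}^{29} A_i] ≤ Σ_i P[A_i] ≤ 29·p = 29·(1/29) = 1.
Numerically: 1 ≈ 1.0000000.
Is 1 < 1? NO.
Since the bound 1 is ≥ 1, the union bound is uninformative here; it does NOT by itself certify existence.

29·p = 1 ≈ 1.0000000; existence NOT certified by the union bound.


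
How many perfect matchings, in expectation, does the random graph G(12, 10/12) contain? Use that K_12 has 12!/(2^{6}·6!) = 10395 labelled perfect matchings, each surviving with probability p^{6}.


K_12 has 12!/(2^{6}·6!) = 10395 labelled perfect matchings.
For each such perfect matching H, let X_H = 1 if all 6 edges of H are present in G. Then P[X_H = 1] = p^{6} = (5/6)^{6} = 15625/46656.
By linearity of expectation: E[X] = Σ_H E[X_H] = 10395 · p^{6} = 10395 · 15625/46656 = 6015625/1728.
Numerically: E[X] ≈ 3481.3.

E[X] = 10395 · (5/6)^{6} = 6015625/1728 ≈ 3481.3.


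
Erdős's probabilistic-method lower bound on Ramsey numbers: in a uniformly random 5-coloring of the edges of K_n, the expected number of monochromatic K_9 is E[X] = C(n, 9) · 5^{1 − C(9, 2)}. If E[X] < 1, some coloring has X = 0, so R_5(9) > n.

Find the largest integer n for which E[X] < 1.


We need C(n, 9) · 5^{1 − 36} < 1, i.e. C(n, 9) < 5^{36 − 1} = 2910383045673370361328125.
Check values of n near the boundary:
  n = 2166: C(2166, 9) = 2844037944203015677277940; 2844037944203015677277940 < 2910383045673370361328125? YES
  n = 2167: C(2167, 9) = 2855899084841489792706810; 2855899084841489792706810 < 2910383045673370361328125? YES
  n = 2168: C(2168, 9) = 2867804175977929537095120; 2867804175977929537095120 < 2910383045673370361328125? YES
  n = 2169: C(2169, 9) = 2879753360044504243499683; 2879753360044504243499683 < 2910383045673370361328125? YES
  n = 2170: C(2170, 9) = 2891746779868845075610510; 2891746779868845075610510 < 2910383045673370361328125? YES
  n = 2171: C(2171, 9) = 2903784578674959601827205; 2903784578674959601827205 < 2910383045673370361328125? YES
  n = 2172: C(2172, 9) = 2915866900084148060642020; 2915866900084148060642020 < 2910383045673370361328125? NO
The largest n with C(n, 9) < 2910383045673370361328125 is n = 2171 (where E[X] = 580756915734991920365441/582076609134674072265625 ≈ 0.997733). Hence R_5(9) > 2171, i.e. R_5(9) ≥ 2172.

Largest n = 2171; hence R_5(9) > 2171.


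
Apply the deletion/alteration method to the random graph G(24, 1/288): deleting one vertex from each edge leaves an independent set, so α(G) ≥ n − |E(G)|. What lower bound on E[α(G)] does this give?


E[|E(G)|] = C(24, 2)·p = 276 · (1/288) = 23/24.
E[α(G)] ≥ n − E[|E(G)|] = 24 − 23/24 = 553/24.
Numerically: ≈ 23.042.
(This is only a lower bound; the true E[α(G)] may be larger.)

E[α(G)] ≥ 553/24 ≈ 23.042.


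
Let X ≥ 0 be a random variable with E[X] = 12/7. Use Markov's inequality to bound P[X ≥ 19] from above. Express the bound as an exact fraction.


μ = E[X] = 12/7, a = 19.
Markov: P[X ≥ 19] ≤ μ/a = (12/7)/19 = 12/133.
Numerically: ≈ 0.09023.
(Since a = 19 > μ = 1.71429, the bound 12/133 is < 1 and informative.)

P[X ≥ 19] ≤ 12/133 ≈ 0.09023.


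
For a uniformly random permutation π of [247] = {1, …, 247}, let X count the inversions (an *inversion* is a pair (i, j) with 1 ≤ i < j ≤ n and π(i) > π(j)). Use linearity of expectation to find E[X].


Write X = Σ X_I over the C(247, 2) = 30381 pairs i < j, with X_I the indicator of one inversion.
There are 30381 indicators.
For each fixed pair i < j, the values π(i) and π(j) are two distinct elements of {1, …, 247} in uniformly random order; by symmetry P[π(i) > π(j)] = 1/2.
By linearity: E[X] = 30381 · (1/2) = C(247, 2) · (1/2) = 30381/2 = 30381/2 ≈ 15190.500.

E[X] = 30381/2 = 15190.500.


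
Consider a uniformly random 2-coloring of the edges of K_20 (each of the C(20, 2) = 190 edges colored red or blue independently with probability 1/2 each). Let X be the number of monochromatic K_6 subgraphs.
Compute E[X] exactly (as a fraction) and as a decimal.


Let X = Σ_S X_S over the C(20, 6) = 38760 subsets S of size 6, where X_S = 1 if the K_6 on S is monochromatic.
For a fixed S, the K_6 on S has C(6, 2) = 15 edges. P[all 15 edges red] = (1/2)^15, and likewise for blue, so P[monochromatic] = 2·(1/2)^15 = 2^{1 − 15} = 1/16384.
By linearity of expectation: E[X] = C(20, 6) · 2^{1 − 15} = 38760 · 1/16384 = 4845/2048.
Numerically: E[X] ≈ 2.3657.

E[X] = C(20,6)·2^(1−C(6,2)) = 4845/2048 ≈ 2.3657.


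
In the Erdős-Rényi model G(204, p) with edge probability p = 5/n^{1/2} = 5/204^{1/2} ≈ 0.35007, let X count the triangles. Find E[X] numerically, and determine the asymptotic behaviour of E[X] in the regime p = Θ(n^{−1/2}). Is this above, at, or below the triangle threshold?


Number of potential triangles: C(204, 3) = 1394204.
Each occurs with probability p³ ≈ (0.35007)³ ≈ 4.29007379e-02.
By linearity: E[X] = C(204, 3)·p³ ≈ 1394204 · 4.29007379e-02 ≈ 59812.380339.
Since α = 1/2 < 1, p = c/n^{1/2} ≫ 1/n is above the triangle threshold p ~ 1/n. Asymptotically E[X] ~ (c³/6)·n^{3(1−α)} = (5³/6)·n^{1.5} → ∞; triangles are abundant w.h.p.

E[X] ≈ 59812.380339; in regime p = Θ(1/n^{1/2}) E[X] diverges (above the triangle threshold p ~ 1/n).


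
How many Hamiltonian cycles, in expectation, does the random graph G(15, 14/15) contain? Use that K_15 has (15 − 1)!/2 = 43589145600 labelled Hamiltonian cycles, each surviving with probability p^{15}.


K_15 has (15 − 1)!/2 = 43589145600 labelled Hamiltonian cycles.
For each such Hamiltonian cycle H, let X_H = 1 if all 15 edges of H are present in G. Then P[X_H = 1] = p^{15} = (14/15)^{15} = 155568095557812224/437893890380859375.
By linearity of expectation: E[X] = Σ_H E[X_H] = 43589145600 · p^{15} = 43589145600 · 155568095557812224/437893890380859375 = 1116227221067356419653632/72081298828125.
Numerically: E[X] ≈ 1.55e+10.

E[X] = 43589145600 · (14/15)^{15} = 1116227221067356419653632/72081298828125 ≈ 1.55e+10.


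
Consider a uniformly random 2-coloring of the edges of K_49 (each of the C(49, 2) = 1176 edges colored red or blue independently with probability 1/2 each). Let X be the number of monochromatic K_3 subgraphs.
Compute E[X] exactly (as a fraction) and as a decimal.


Let X = Σ_S X_S over the C(49, 3) = 18424 subsets S of size 3, where X_S = 1 if the K_3 on S is monochromatic.
For a fixed S, the K_3 on S has C(3, 2) = 3 edges. P[all 3 edges red] = (1/2)^3, and likewise for blue, so P[monochromatic] = 2·(1/2)^3 = 2^{1 − 3} = 1/4.
Summing: E[X] = C(49, 3) · 2^{1 − 3} = 18424 · 1/4 = 4606.
Numerically: E[X] ≈ 4606.000000.

E[X] = C(49,3)·2^(1−C(3,2)) = 4606 ≈ 4606.000000.


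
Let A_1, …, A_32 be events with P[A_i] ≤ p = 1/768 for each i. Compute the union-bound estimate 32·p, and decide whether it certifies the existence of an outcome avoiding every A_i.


Union bound: P[∪_{i=1}^{32} A_i] ≤ Σ_i P[A_i] ≤ 32·p = 32·(1/768) = 1/24.
Numerically: 1/24 ≈ 0.0417.
Is 1/24 < 1? YES.
Since P[∪ A_i] ≤ 1/24 < 1, the complement has P[∩ A_i^c] ≥ 1 − 1/24 = 23/24 > 0, so some outcome avoids every A_i.

32·p = 1/24 ≈ 0.0417; existence CERTIFIED by the union bound.


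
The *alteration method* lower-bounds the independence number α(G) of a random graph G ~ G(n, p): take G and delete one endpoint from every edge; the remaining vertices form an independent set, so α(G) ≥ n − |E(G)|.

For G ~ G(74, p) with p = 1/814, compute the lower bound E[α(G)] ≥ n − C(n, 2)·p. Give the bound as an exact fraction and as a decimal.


E[|E(G)|] = C(74, 2)·p = 2701 · (1/814) = 73/22.
E[α(G)] ≥ n − E[|E(G)|] = 74 − 73/22 = 1555/22.
Numerically: ≈ 70.68182.
(This is only a lower bound; the true E[α(G)] may be larger.)

E[α(G)] ≥ 1555/22 ≈ 70.68182.


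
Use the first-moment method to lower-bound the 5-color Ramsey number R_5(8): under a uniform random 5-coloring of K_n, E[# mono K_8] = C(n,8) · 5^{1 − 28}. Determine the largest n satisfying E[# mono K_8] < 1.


We need C(n, 8) · 5^{1 − 28} < 1, i.e. C(n, 8) < 5^{28 − 1} = 7450580596923828125.
Check values of n near the boundary:
  n = 857: C(857, 8) = 6983854138365964575; 6983854138365964575 < 7450580596923828125? YES
  n = 858: C(858, 8) = 7049584530256467771; 7049584530256467771 < 7450580596923828125? YES
  n = 859: C(859, 8) = 7115855595170747139; 7115855595170747139 < 7450580596923828125? YES
  n = 860: C(860, 8) = 7182671140665308145; 7182671140665308145 < 7450580596923828125? YES
  n = 861: C(861, 8) = 7250034996615275865; 7250034996615275865 < 7450580596923828125? YES
  n = 862: C(862, 8) = 7317951015318931845; 7317951015318931845 < 7450580596923828125? YES
  n = 863: C(863, 8) = 7386423071602617757; 7386423071602617757 < 7450580596923828125? YES
  n = 864: C(864, 8) = 7455455062926006708; 7455455062926006708 < 7450580596923828125? NO
The largest n with C(n, 8) < 7450580596923828125 is n = 863 (where E[X] = 7386423071602617757/7450580596923828125 ≈ 0.9913889). Hence R_5(8) > 863, i.e. R_5(8) ≥ 864.

Largest n = 863; hence R_5(8) > 863.


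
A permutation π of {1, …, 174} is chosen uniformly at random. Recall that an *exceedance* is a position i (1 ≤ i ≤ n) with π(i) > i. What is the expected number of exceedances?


Write X = Σ_{i=1}^{174} X_i, where X_i = 1_{π(i) > i}.
For each fixed i, π(i) is uniform over {1, …, 174} (marginal of a uniform permutation), so P[π(i) > i] = (n − i)/n. Summing: Σ_{i=1}^{174} (n − i)/n = (0 + 1 + … + 173)/174 = 174(174 − 1)/(2·174) = (174 − 1)/2.
Hence E[X] = Σ_{i=1}^{174} (174 − i)/174 = 173/2 ≈ 86.50000.

E[X] = 173/2 = 86.50000.


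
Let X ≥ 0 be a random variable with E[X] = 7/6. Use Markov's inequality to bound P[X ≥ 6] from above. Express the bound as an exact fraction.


μ = E[X] = 7/6, a = 6.
Markov: P[X ≥ 6] ≤ μ/a = (7/6)/6 = 7/36.
Numerically: ≈ 0.19444.
(Since a = 6 > μ = 1.16667, the bound 7/36 is < 1 and informative.)

P[X ≥ 6] ≤ 7/36 ≈ 0.19444.


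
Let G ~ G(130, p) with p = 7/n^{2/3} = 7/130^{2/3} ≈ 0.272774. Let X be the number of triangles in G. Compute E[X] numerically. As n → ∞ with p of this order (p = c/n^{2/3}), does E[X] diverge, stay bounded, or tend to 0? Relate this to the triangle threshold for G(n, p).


Number of potential triangles: C(130, 3) = 357760.
Each occurs with probability p³ ≈ (0.272774)³ ≈ 2.02958580e-02.
By linearity: E[X] = C(130, 3)·p³ ≈ 357760 · 2.02958580e-02 ≈ 7261.046154.
Since α = 2/3 < 1, p = c/n^{2/3} ≫ 1/n is above the triangle threshold p ~ 1/n. Asymptotically E[X] ~ (c³/6)·n^{3(1−α)} = (7³/6)·n^{1} → ∞; triangles are abundant w.h.p.

E[X] ≈ 7261.046154; in regime p = Θ(1/n^{2/3}) E[X] diverges (above the triangle threshold p ~ 1/n).


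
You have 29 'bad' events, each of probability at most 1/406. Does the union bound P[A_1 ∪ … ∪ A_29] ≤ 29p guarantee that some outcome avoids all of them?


Union bound: P[∪_{i=1}^{29} A_i] ≤ Σ_i P[A_i] ≤ 29·p = 29·(1/406) = 1/14.
Numerically: 1/14 ≈ 0.071.
Is 1/14 < 1? YES.
Since P[∪ A_i] ≤ 1/14 < 1, the complement has P[∩ A_i^c] ≥ 1 − 1/14 = 13/14 > 0, so some outcome avoids every A_i.

29·p = 1/14 ≈ 0.071; existence CERTIFIED by the union bound.


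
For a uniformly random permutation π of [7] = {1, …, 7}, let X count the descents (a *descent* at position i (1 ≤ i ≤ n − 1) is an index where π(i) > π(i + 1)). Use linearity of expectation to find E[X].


Write X = Σ X_I over i = 1, …, 6, with X_I the indicator of one descent.
There are 6 indicators.
For each fixed i, the pair (π(i), π(i+1)) is a uniformly random ordered pair of distinct values from {1, …, 7}; by symmetry P[π(i) > π(i+1)] = 1/2.
By linearity: E[X] = 6 · (1/2) = (7 − 1) · (1/2) = 3 ≈ 3.000.

E[X] = 3 = 3.000.


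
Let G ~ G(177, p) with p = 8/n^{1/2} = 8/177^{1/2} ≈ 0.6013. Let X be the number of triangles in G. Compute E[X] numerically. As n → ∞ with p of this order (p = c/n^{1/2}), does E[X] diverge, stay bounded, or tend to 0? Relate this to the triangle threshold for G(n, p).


Number of potential triangles: C(177, 3) = 908600.
Each occurs with probability p³ ≈ (0.6013)³ ≈ 2.174253e-01.
By linearity: E[X] = C(177, 3)·p³ ≈ 908600 · 2.174253e-01 ≈ 197552.6201.
Since α = 1/2 < 1, p = c/n^{1/2} ≫ 1/n is above the triangle threshold p ~ 1/n. Asymptotically E[X] ~ (c³/6)·n^{3(1−α)} = (8³/6)·n^{1.5} → ∞; triangles are abundant w.h.p.

E[X] ≈ 197552.6201; in regime p = Θ(1/n^{1/2}) E[X] diverges (above the triangle threshold p ~ 1/n).


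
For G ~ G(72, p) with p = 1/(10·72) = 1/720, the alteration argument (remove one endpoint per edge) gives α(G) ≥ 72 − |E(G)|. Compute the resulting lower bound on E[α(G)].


E[|E(G)|] = C(72, 2)·p = 2556 · (1/720) = 71/20.
E[α(G)] ≥ n − E[|E(G)|] = 72 − 71/20 = 1369/20.
Numerically: ≈ 68.45000.
(This is only a lower bound; the true E[α(G)] may be larger.)

E[α(G)] ≥ 1369/20 ≈ 68.45000.


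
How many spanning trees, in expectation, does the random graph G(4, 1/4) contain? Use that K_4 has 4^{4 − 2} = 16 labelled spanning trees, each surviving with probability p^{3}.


K_4 has 4^{4 − 2} = 16 labelled spanning trees.
For each such spanning tree H, let X_H = 1 if all 3 edges of H are present in G. Then P[X_H = 1] = p^{3} = (1/4)^{3} = 1/64.
By linearity of expectation: E[X] = Σ_H E[X_H] = 16 · p^{3} = 16 · 1/64 = 1/4.
Numerically: E[X] ≈ 0.25.

E[X] = 16 · (1/4)^{3} = 1/4 ≈ 0.25.


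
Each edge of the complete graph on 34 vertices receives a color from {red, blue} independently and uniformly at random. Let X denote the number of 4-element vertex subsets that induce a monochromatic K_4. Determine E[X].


Let X = Σ_S X_S over the C(34, 4) = 46376 subsets S of size 4, where X_S = 1 if the K_4 on S is monochromatic.
For a fixed S, the K_4 on S has C(4, 2) = 6 edges. P[all 6 edges red] = (1/2)^6, and likewise for blue, so P[monochromatic] = 2·(1/2)^6 = 2^{1 − 6} = 1/32.
Summing: E[X] = C(34, 4) · 2^{1 − 6} = 46376 · 1/32 = 5797/4.
Numerically: E[X] ≈ 1449.25000.

E[X] = C(34,4)·2^(1−C(4,2)) = 5797/4 ≈ 1449.25000.


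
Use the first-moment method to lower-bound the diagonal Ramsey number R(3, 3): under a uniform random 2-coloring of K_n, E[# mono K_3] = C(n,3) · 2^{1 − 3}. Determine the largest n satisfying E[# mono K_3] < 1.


We need C(n, 3) · 2^{1 − 3} < 1, i.e. C(n, 3) < 2^{3 − 1} = 4.
Check values of n near the boundary:
  n = 3: C(3, 3) = 1; 1 < 4? YES
  n = 4: C(4, 3) = 4; 4 < 4? NO
  n = 5: C(5, 3) = 10; 10 < 4? NO
The largest n with C(n, 3) < 4 is n = 3 (where E[X] = 1/4 ≈ 0.250). Hence R(3, 3) > 3, i.e. R(3, 3) ≥ 4.

Largest n = 3; hence R(3, 3) > 3.


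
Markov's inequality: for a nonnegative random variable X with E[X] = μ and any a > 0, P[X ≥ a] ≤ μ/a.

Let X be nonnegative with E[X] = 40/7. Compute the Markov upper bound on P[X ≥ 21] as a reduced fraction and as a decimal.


μ = E[X] = 40/7, a = 21.
Markov: P[X ≥ 21] ≤ μ/a = (40/7)/21 = 40/147.
Numerically: ≈ 0.27211.
(Since a = 21 > μ = 5.71429, the bound 40/147 is < 1 and informative.)

P[X ≥ 21] ≤ 40/147 ≈ 0.27211.


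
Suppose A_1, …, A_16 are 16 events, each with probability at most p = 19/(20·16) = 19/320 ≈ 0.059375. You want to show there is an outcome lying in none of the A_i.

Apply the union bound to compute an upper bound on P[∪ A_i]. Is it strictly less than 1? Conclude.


Union bound: P[∪_{i=1}^{16} A_i] ≤ Σ_i P[A_i] ≤ 16·p = 16·(19/320) = 19/20.
Numerically: 19/20 ≈ 0.950000.
Is 19/20 < 1? YES.
Since P[∪ A_i] ≤ 19/20 < 1, the complement has P[∩ A_i^c] ≥ 1 − 19/20 = 1/20 > 0, so some outcome avoids every A_i.

16·p = 19/20 ≈ 0.950000; existence CERTIFIED by the union bound.


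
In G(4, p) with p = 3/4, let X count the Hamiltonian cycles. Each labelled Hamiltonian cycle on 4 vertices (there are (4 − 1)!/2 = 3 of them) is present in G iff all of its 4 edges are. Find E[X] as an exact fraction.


K_4 has (4 − 1)!/2 = 3 labelled Hamiltonian cycles.
For each such Hamiltonian cycle H, let X_H = 1 if all 4 edges of H are present in G. Then P[X_H = 1] = p^{4} = (3/4)^{4} = 81/256.
Summing the indicators: E[X] = Σ_H E[X_H] = 3 · p^{4} = 3 · 81/256 = 243/256.
Numerically: E[X] ≈ 0.949219.

E[X] = 3 · (3/4)^{4} = 243/256 ≈ 0.949219.


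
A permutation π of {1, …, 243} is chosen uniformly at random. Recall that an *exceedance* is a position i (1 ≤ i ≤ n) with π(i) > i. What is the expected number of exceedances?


Write X = Σ_{i=1}^{243} X_i, where X_i = 1_{π(i) > i}.
For each fixed i, π(i) is uniform over {1, …, 243} (marginal of a uniform permutation), so P[π(i) > i] = (n − i)/n. Summing: Σ_{i=1}^{243} (n − i)/n = (0 + 1 + … + 242)/243 = 243(243 − 1)/(2·243) = (243 − 1)/2.
Hence E[X] = Σ_{i=1}^{243} (243 − i)/243 = 121 ≈ 121.000000.

E[X] = 121 = 121.000000.


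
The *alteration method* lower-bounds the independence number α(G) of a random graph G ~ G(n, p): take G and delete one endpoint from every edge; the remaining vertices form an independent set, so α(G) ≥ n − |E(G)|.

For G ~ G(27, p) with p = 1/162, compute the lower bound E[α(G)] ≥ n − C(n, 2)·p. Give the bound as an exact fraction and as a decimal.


E[|E(G)|] = C(27, 2)·p = 351 · (1/162) = 13/6.
E[α(G)] ≥ n − E[|E(G)|] = 27 − 13/6 = 149/6.
Numerically: ≈ 24.83333.
(This is only a lower bound; the true E[α(G)] may be larger.)

E[α(G)] ≥ 149/6 ≈ 24.83333.


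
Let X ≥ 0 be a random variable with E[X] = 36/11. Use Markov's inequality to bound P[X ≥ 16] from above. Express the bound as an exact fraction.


μ = E[X] = 36/11, a = 16.
Markov: P[X ≥ 16] ≤ μ/a = (36/11)/16 = 9/44.
Numerically: ≈ 0.2045.
(Since a = 16 > μ = 3.2727, the bound 9/44 is < 1 and informative.)

P[X ≥ 16] ≤ 9/44 ≈ 0.2045.


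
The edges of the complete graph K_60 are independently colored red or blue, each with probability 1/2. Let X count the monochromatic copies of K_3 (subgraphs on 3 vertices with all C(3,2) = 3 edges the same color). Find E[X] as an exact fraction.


Let X = Σ_S X_S over the C(60, 3) = 34220 subsets S of size 3, where X_S = 1 if the K_3 on S is monochromatic.
For a fixed S, the K_3 on S has C(3, 2) = 3 edges. P[all 3 edges red] = (1/2)^3, and likewise for blue, so P[monochromatic] = 2·(1/2)^3 = 2^{1 − 3} = 1/4.
By linearity: E[X] = C(60, 3) · 2^{1 − 3} = 34220 · 1/4 = 8555.
Numerically: E[X] ≈ 8555.000.

E[X] = C(60,3)·2^(1−C(3,2)) = 8555 ≈ 8555.000.


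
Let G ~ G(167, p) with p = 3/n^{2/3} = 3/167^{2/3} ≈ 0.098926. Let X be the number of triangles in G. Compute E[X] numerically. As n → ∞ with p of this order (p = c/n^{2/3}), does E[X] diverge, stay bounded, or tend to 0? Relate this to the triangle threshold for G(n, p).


Number of potential triangles: C(167, 3) = 762355.
Each occurs with probability p³ ≈ (0.098926)³ ≈ 9.68123633e-04.
By linearity: E[X] = C(167, 3)·p³ ≈ 762355 · 9.68123633e-04 ≈ 738.053892.
Since α = 2/3 < 1, p = c/n^{2/3} ≫ 1/n is above the triangle threshold p ~ 1/n. Asymptotically E[X] ~ (c³/6)·n^{3(1−α)} = (3³/6)·n^{1} → ∞; triangles are abundant w.h.p.

E[X] ≈ 738.053892; in regime p = Θ(1/n^{2/3}) E[X] diverges (above the triangle threshold p ~ 1/n).


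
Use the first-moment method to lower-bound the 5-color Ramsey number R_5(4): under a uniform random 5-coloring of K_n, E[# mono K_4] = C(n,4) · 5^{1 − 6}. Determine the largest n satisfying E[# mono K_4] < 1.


We need C(n, 4) · 5^{1 − 6} < 1, i.e. C(n, 4) < 5^{6 − 1} = 3125.
Check values of n near the boundary:
  n = 15: C(15, 4) = 1365; 1365 < 3125? YES
  n = 16: C(16, 4) = 1820; 1820 < 3125? YES
  n = 17: C(17, 4) = 2380; 2380 < 3125? YES
  n = 18: C(18, 4) = 3060; 3060 < 3125? YES
  n = 19: C(19, 4) = 3876; 3876 < 3125? NO
  n = 20: C(20, 4) = 4845; 4845 < 3125? NO
The largest n with C(n, 4) < 3125 is n = 18 (where E[X] = 612/625 ≈ 0.979). Hence R_5(4) > 18, i.e. R_5(4) ≥ 19.

Largest n = 18; hence R_5(4) > 18.


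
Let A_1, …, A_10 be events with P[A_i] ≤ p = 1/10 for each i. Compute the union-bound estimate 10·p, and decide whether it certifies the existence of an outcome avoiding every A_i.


Union bound: P[∪_{i=1}^{10} A_i] ≤ Σ_i P[A_i] ≤ 10·p = 10·(1/10) = 1.
Numerically: 1 ≈ 1.000.
Is 1 < 1? NO.
Since the bound 1 is ≥ 1, the union bound is uninformative here; it does NOT by itself certify existence.

10·p = 1 ≈ 1.000; existence NOT certified by the union bound.


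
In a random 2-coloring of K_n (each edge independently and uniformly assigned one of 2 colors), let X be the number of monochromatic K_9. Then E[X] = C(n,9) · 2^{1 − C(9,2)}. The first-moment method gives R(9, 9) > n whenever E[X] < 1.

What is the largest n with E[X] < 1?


We need C(n, 9) · 2^{1 − 36} < 1, i.e. C(n, 9) < 2^{36 − 1} = 34359738368.
Check values of n near the boundary:
  n = 61: C(61, 9) = 17341763505; 17341763505 < 34359738368? YES
  n = 62: C(62, 9) = 20286591270; 20286591270 < 34359738368? YES
  n = 63: C(63, 9) = 23667689815; 23667689815 < 34359738368? YES
  n = 64: C(64, 9) = 27540584512; 27540584512 < 34359738368? YES
  n = 65: C(65, 9) = 31966749880; 31966749880 < 34359738368? YES
  n = 66: C(66, 9) = 37014131440; 37014131440 < 34359738368? NO
The largest n with C(n, 9) < 34359738368 is n = 65 (where E[X] = 3995843735/4294967296 ≈ 0.93035). Hence R(9, 9) > 65, i.e. R(9, 9) ≥ 66.

Largest n = 65; hence R(9, 9) > 65.


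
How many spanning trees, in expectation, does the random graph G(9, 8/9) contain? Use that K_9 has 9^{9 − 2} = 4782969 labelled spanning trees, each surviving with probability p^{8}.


K_9 has 9^{9 − 2} = 4782969 labelled spanning trees.
For each such spanning tree H, let X_H = 1 if all 8 edges of H are present in G. Then P[X_H = 1] = p^{8} = (8/9)^{8} = 16777216/43046721.
By linearity of expectation: E[X] = Σ_H E[X_H] = 4782969 · p^{8} = 4782969 · 16777216/43046721 = 16777216/9.
Numerically: E[X] ≈ 1.8641e+06.

E[X] = 4782969 · (8/9)^{8} = 16777216/9 ≈ 1.8641e+06.


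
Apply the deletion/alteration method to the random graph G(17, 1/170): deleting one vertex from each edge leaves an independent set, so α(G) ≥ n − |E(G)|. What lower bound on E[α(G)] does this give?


E[|E(G)|] = C(17, 2)·p = 136 · (1/170) = 4/5.
E[α(G)] ≥ n − E[|E(G)|] = 17 − 4/5 = 81/5.
Numerically: ≈ 16.2000.
(This is only a lower bound; the true E[α(G)] may be larger.)

E[α(G)] ≥ 81/5 ≈ 16.2000.


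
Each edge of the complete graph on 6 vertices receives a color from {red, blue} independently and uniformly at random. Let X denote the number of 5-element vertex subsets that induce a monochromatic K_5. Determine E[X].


Let X = Σ_S X_S over the C(6, 5) = 6 subsets S of size 5, where X_S = 1 if the K_5 on S is monochromatic.
For a fixed S, the K_5 on S has C(5, 2) = 10 edges. P[all 10 edges red] = (1/2)^10, and likewise for blue, so P[monochromatic] = 2·(1/2)^10 = 2^{1 − 10} = 1/512.
By linearity of expectation: E[X] = C(6, 5) · 2^{1 − 10} = 6 · 1/512 = 3/256.
Numerically: E[X] ≈ 0.0117.

E[X] = C(6,5)·2^(1−C(5,2)) = 3/256 ≈ 0.0117.


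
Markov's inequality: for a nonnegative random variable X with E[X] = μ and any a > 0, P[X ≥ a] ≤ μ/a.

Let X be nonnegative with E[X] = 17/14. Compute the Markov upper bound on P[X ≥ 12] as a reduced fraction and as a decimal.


μ = E[X] = 17/14, a = 12.
Markov: P[X ≥ 12] ≤ μ/a = (17/14)/12 = 17/168.
Numerically: ≈ 0.10119.
(Since a = 12 > μ = 1.21429, the bound 17/168 is < 1 and informative.)

P[X ≥ 12] ≤ 17/168 ≈ 0.10119.


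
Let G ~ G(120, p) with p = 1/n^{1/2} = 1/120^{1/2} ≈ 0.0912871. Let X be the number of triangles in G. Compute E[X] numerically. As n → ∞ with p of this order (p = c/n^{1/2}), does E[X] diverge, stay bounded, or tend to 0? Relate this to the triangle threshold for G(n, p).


Number of potential triangles: C(120, 3) = 280840.
Each occurs with probability p³ ≈ (0.0912871)³ ≈ 7.60725774e-04.
By linearity: E[X] = C(120, 3)·p³ ≈ 280840 · 7.60725774e-04 ≈ 213.642226.
Since α = 1/2 < 1, p = c/n^{1/2} ≫ 1/n is above the triangle threshold p ~ 1/n. Asymptotically E[X] ~ (c³/6)·n^{3(1−α)} = (1³/6)·n^{1.5} → ∞; triangles are abundant w.h.p.

E[X] ≈ 213.642226; in regime p = Θ(1/n^{1/2}) E[X] diverges (above the triangle threshold p ~ 1/n).


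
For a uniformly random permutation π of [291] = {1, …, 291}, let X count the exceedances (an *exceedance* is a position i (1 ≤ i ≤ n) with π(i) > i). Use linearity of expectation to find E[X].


Write X = Σ_{i=1}^{291} X_i, where X_i = 1_{π(i) > i}.
For each fixed i, π(i) is uniform over {1, …, 291} (marginal of a uniform permutation), so P[π(i) > i] = (n − i)/n. Summing: Σ_{i=1}^{291} (n − i)/n = (0 + 1 + … + 290)/291 = 291(291 − 1)/(2·291) = (291 − 1)/2.
Hence E[X] = Σ_{i=1}^{291} (291 − i)/291 = 145 ≈ 145.000000.

E[X] = 145 = 145.000000.


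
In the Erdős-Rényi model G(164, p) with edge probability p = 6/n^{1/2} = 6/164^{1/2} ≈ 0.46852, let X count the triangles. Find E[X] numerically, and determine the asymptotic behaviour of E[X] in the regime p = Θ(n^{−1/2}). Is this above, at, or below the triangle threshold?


Number of potential triangles: C(164, 3) = 721764.
Each occurs with probability p³ ≈ (0.46852)³ ≈ 1.0284614e-01.
By linearity: E[X] = C(164, 3)·p³ ≈ 721764 · 1.0284614e-01 ≈ 74230.63842.
Since α = 1/2 < 1, p = c/n^{1/2} ≫ 1/n is above the triangle threshold p ~ 1/n. Asymptotically E[X] ~ (c³/6)·n^{3(1−α)} = (6³/6)·n^{1.5} → ∞; triangles are abundant w.h.p.

E[X] ≈ 74230.63842; in regime p = Θ(1/n^{1/2}) E[X] diverges (above the triangle threshold p ~ 1/n).


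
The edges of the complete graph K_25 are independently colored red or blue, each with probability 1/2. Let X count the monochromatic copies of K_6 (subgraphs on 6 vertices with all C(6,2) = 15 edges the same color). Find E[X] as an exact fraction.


Let X = Σ_S X_S over the C(25, 6) = 177100 subsets S of size 6, where X_S = 1 if the K_6 on S is monochromatic.
For a fixed S, the K_6 on S has C(6, 2) = 15 edges. P[all 15 edges red] = (1/2)^15, and likewise for blue, so P[monochromatic] = 2·(1/2)^15 = 2^{1 − 15} = 1/16384.
Summing: E[X] = C(25, 6) · 2^{1 − 15} = 177100 · 1/16384 = 44275/4096.
Numerically: E[X] ≈ 10.8093.

E[X] = C(25,6)·2^(1−C(6,2)) = 44275/4096 ≈ 10.8093.


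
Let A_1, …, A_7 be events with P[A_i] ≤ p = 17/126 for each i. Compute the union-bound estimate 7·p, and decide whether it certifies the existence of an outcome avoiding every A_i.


Union bound: P[∪_{i=1}^{7} A_i] ≤ Σ_i P[A_i] ≤ 7·p = 7·(17/126) = 17/18.
Numerically: 17/18 ≈ 0.944.
Is 17/18 < 1? YES.
Since P[∪ A_i] ≤ 17/18 < 1, the complement has P[∩ A_i^c] ≥ 1 − 17/18 = 1/18 > 0, so some outcome avoids every A_i.

7·p = 17/18 ≈ 0.944; existence CERTIFIED by the union bound.


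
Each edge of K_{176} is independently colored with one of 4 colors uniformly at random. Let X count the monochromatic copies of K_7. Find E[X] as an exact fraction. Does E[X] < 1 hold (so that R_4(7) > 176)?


E[X] = C(176, 7) · 4^{1 − 21} = 919790691600 · 4^{−20} = 919790691600/1099511627776.
As a reduced fraction: E[X] = 57486918225/68719476736 ≈ 0.836545.
Is E[X] < 1? YES.
Since E[X] < 1, there exists a 4-coloring of K_{176} with no monochromatic K_7; hence R_4(7) > 176.

E[X] = 57486918225/68719476736 ≈ 0.836545; E[X] < 1, so R_4(7) > 176.


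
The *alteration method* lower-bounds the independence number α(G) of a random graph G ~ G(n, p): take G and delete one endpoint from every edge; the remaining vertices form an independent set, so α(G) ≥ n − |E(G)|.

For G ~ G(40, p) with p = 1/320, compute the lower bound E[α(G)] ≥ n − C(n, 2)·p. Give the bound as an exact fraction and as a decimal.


E[|E(G)|] = C(40, 2)·p = 780 · (1/320) = 39/16.
E[α(G)] ≥ n − E[|E(G)|] = 40 − 39/16 = 601/16.
Numerically: ≈ 37.5625.
(This is only a lower bound; the true E[α(G)] may be larger.)

E[α(G)] ≥ 601/16 ≈ 37.5625.


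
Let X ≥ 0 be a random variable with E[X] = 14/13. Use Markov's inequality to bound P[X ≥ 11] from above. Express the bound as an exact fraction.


μ = E[X] = 14/13, a = 11.
Markov: P[X ≥ 11] ≤ μ/a = (14/13)/11 = 14/143.
Numerically: ≈ 0.098.
(Since a = 11 > μ = 1.077, the bound 14/143 is < 1 and informative.)

P[X ≥ 11] ≤ 14/143 ≈ 0.098.


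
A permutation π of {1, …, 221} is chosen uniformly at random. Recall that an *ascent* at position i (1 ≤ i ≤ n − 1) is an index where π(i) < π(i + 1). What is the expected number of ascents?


Write X = Σ X_I over i = 1, …, 220, with X_I the indicator of one ascent.
There are 220 indicators.
For each fixed i, the pair (π(i), π(i+1)) is a uniformly random ordered pair of distinct values from {1, …, 221}; by symmetry P[π(i) < π(i+1)] = 1/2.
By linearity: E[X] = 220 · (1/2) = (221 − 1) · (1/2) = 110 ≈ 110.000000.

E[X] = 110 = 110.000000.
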